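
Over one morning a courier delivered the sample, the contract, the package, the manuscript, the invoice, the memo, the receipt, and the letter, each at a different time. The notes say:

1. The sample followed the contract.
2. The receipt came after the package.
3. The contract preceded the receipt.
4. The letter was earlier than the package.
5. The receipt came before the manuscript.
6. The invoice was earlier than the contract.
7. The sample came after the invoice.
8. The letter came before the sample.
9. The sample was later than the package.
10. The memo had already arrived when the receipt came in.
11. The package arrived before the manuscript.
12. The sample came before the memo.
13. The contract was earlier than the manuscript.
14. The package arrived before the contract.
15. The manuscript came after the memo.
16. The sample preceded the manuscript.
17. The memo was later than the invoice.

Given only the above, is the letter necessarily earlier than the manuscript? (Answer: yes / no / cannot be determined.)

yes

Chain the constraints: the letter → the sample → the manuscript. Each link is directly stated, so the letter comes before the manuscript.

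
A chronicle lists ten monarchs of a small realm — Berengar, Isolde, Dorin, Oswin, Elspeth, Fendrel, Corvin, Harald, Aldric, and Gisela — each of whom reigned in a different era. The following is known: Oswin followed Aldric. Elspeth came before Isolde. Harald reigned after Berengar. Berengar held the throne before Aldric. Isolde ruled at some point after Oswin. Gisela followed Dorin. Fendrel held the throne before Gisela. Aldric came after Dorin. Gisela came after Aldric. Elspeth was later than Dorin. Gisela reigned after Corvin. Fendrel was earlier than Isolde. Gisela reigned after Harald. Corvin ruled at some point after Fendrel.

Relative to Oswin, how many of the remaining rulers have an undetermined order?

5

Forced before Oswin: Aldric, Berengar, and Dorin; forced after Oswin: Isolde.
That leaves Corvin, Elspeth, Fendrel, Gisela, and Harald with no forced order relative to Oswin — 5.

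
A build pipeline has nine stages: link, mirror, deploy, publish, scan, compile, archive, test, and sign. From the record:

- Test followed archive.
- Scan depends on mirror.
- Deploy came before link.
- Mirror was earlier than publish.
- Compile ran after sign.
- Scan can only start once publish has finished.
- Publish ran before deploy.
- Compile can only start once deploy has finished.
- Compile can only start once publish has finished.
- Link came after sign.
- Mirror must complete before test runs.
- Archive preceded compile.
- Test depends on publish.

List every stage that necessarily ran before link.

Directly stated before link: deploy and sign.
Mirror reaches link via mirror → publish → deploy → link.
Publish reaches link via publish → deploy → link.
No chain forces archive (or any of the others) ahead of link.

deploy, mirror, publish, sign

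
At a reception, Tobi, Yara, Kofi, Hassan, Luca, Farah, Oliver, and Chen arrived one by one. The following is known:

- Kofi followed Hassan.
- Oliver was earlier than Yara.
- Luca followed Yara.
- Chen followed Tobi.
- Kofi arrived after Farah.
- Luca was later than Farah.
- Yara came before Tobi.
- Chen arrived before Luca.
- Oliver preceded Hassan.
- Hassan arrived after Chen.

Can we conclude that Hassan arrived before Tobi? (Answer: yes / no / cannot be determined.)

Tracing the constraints gives Tobi → Chen → Hassan, so Tobi must come before Hassan.
That means Hassan cannot be before Tobi.

no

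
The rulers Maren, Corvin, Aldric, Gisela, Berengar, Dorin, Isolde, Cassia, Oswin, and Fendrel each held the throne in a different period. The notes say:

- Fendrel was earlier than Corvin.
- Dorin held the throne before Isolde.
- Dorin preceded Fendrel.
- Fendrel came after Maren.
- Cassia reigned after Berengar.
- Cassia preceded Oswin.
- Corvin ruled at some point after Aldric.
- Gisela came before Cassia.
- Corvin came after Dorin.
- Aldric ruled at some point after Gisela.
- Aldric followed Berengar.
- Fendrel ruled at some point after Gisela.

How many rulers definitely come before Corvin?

6

Directly stated before Corvin: Aldric, Dorin, and Fendrel.
Berengar reaches Corvin via Berengar → Aldric → Corvin.
Gisela reaches Corvin via Gisela → Aldric → Corvin.
Maren reaches Corvin via Maren → Fendrel → Corvin.
No chain forces Cassia (or any of the others) ahead of Corvin.
That's Aldric, Berengar, Dorin, Fendrel, Gisela, and Maren — 6 in all.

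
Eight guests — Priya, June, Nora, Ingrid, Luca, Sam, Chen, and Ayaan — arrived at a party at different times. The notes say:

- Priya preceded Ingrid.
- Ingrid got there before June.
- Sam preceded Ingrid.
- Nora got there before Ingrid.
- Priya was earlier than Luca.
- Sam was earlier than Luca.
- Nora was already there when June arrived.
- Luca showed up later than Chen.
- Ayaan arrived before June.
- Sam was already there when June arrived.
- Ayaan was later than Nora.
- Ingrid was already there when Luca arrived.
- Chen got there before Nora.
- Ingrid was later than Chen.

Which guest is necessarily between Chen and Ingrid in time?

Nora

Tracing the constraints gives Chen → Nora → Ingrid, so Nora sits after Chen and before Ingrid.
No other guest is forced both after Chen and before Ingrid.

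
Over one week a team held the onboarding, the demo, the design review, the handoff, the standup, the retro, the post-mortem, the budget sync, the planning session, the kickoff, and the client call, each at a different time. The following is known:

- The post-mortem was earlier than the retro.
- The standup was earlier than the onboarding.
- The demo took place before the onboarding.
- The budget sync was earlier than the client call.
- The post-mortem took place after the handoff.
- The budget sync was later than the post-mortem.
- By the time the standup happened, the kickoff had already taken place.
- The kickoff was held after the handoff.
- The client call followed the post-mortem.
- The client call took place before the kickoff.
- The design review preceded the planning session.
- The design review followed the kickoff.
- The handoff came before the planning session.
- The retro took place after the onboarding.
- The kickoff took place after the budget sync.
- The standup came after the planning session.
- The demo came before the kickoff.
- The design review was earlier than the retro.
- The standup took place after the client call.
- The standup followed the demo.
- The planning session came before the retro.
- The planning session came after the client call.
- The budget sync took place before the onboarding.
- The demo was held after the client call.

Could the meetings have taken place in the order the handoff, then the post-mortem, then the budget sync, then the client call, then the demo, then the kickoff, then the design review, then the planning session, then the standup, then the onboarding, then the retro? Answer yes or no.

Check each stated constraint against the proposed order — e.g. the budget sync is ahead of the onboarding; the post-mortem is ahead of the retro. Every pair is in the required order; nothing is violated.

yes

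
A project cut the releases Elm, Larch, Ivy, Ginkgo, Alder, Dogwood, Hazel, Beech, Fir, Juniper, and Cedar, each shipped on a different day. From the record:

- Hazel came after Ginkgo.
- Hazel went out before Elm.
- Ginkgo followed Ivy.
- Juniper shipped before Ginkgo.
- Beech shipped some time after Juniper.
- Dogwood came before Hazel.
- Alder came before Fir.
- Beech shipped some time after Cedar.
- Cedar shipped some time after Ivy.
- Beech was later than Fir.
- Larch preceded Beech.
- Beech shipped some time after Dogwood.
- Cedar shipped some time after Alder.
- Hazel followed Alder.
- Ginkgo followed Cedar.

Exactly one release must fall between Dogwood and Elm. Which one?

Tracing the constraints gives Dogwood → Hazel → Elm, so Hazel sits after Dogwood and before Elm.
No other release is forced both after Dogwood and before Elm.

Hazel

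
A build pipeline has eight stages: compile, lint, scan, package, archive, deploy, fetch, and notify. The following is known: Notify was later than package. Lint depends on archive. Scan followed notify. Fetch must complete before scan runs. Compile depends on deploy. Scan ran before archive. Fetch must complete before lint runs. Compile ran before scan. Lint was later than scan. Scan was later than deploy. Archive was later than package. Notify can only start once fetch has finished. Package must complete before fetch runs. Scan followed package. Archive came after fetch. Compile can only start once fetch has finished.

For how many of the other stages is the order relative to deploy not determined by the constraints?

3

Forced after deploy: archive, compile, lint, and scan.
That leaves fetch, notify, and package with no forced order relative to deploy — 3.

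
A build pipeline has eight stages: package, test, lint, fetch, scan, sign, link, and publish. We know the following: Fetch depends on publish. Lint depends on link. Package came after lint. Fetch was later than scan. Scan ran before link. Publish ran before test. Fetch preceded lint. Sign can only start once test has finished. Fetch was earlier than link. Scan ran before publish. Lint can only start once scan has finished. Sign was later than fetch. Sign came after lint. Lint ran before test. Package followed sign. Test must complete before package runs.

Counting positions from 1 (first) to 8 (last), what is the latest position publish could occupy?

Publish must come before fetch, link, lint, package, sign, and test — 6 stages forced after it.
Everything else can be placed before publish in some valid order, so publish can sit as late as position 8 − 6 = 2.

2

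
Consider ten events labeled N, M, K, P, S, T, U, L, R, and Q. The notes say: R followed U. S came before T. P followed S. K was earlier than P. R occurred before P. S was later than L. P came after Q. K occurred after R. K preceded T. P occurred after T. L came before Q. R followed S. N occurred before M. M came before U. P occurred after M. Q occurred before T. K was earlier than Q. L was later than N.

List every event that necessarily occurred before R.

Directly stated before R: S and U.
L reaches R via L → S → R.
M reaches R via M → U → R.
N reaches R via N → M → U → R.
No chain forces T (or any of the others) ahead of R.

L, M, N, S, U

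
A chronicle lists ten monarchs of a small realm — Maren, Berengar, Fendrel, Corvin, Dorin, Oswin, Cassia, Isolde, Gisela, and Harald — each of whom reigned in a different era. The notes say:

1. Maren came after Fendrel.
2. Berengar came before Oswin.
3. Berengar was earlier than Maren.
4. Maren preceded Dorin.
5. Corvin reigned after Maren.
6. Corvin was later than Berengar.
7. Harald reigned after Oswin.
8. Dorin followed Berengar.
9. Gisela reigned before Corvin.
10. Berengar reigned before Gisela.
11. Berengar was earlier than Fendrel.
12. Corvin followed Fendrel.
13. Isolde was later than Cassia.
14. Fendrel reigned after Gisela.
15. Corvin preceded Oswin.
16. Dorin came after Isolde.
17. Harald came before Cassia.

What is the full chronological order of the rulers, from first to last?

The constraints fix every adjacent pair, so only one ordering works:
Berengar → Gisela → Fendrel → Maren → Corvin → Oswin → Harald → Cassia → Isolde → Dorin.

Berengar, Gisela, Fendrel, Maren, Corvin, Oswin, Harald, Cassia, Isolde, Dorin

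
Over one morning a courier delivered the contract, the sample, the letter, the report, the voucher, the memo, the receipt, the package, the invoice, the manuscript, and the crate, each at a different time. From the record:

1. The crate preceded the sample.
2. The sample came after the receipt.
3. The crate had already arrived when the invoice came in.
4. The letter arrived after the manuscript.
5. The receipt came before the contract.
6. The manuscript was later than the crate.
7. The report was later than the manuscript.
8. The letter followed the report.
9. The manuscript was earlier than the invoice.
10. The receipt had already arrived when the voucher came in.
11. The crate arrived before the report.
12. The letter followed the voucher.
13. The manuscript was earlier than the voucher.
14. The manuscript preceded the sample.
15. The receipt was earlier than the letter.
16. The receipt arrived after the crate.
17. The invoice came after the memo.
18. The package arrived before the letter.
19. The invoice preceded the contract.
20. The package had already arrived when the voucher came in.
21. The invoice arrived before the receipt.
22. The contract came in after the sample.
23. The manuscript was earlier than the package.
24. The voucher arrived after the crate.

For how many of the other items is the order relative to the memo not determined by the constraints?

Forced after the memo: the contract, the invoice, the letter, the receipt, the sample, and the voucher.
That leaves the crate, the manuscript, the package, and the report with no forced order relative to the memo — 4.

4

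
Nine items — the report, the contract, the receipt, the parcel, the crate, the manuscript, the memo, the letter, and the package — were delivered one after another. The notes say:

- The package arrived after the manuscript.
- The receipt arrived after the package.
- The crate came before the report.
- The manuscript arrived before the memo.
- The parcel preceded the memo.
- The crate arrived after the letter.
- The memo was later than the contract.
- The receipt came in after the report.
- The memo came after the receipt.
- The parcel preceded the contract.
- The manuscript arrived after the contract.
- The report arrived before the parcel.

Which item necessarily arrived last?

the memo

Every other item has a chain of constraints placing it before the memo, so the memo is last.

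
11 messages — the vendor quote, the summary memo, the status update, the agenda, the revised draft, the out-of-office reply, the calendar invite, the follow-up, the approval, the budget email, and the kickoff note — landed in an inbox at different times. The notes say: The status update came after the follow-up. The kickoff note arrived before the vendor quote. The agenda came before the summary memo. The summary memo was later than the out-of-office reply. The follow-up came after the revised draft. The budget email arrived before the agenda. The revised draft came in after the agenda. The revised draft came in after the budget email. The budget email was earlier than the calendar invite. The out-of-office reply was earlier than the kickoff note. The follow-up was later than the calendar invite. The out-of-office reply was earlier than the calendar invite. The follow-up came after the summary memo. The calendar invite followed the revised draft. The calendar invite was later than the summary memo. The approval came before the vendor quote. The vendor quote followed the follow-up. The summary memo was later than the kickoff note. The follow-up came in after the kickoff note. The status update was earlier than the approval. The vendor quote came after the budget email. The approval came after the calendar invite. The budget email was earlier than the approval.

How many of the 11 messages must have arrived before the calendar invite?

Directly stated before the calendar invite: the budget email, the out-of-office reply, the revised draft, and the summary memo.
The agenda reaches the calendar invite via the agenda → the revised draft → the calendar invite.
The kickoff note reaches the calendar invite via the kickoff note → the summary memo → the calendar invite.
That's the agenda, the budget email, the kickoff note, the out-of-office reply, the revised draft, and the summary memo — 6 in all.

6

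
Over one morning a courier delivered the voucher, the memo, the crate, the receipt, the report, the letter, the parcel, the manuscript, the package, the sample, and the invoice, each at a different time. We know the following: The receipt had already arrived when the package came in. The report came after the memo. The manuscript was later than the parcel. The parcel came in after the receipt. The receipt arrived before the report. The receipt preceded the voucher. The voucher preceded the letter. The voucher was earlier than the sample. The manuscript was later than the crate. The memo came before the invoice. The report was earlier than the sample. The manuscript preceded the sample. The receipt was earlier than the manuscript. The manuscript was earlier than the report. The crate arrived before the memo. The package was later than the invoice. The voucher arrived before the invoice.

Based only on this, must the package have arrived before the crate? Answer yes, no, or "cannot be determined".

no

Tracing the constraints gives the crate → the memo → the invoice → the package, so the crate must come before the package.
That means the package cannot be before the crate.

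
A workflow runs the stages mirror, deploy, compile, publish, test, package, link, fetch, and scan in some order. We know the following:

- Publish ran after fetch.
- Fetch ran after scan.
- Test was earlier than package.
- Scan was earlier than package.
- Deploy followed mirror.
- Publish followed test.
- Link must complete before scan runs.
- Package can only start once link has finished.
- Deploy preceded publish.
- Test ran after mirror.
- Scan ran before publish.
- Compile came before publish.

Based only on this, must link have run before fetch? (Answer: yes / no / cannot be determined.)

Chain the constraints: link → scan → fetch. Each link is directly stated, so link comes before fetch.

yes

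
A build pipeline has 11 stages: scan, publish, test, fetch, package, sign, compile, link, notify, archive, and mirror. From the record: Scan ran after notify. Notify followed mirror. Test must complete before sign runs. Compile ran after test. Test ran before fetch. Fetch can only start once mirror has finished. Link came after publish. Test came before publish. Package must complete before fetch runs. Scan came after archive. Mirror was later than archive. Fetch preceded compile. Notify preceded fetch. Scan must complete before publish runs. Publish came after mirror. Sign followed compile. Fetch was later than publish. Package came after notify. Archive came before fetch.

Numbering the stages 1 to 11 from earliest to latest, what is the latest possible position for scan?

Scan must come before compile, fetch, link, publish, and sign — 5 stages forced after it.
Everything else can be placed before scan in some valid order, so scan can sit as late as position 11 − 5 = 6.

6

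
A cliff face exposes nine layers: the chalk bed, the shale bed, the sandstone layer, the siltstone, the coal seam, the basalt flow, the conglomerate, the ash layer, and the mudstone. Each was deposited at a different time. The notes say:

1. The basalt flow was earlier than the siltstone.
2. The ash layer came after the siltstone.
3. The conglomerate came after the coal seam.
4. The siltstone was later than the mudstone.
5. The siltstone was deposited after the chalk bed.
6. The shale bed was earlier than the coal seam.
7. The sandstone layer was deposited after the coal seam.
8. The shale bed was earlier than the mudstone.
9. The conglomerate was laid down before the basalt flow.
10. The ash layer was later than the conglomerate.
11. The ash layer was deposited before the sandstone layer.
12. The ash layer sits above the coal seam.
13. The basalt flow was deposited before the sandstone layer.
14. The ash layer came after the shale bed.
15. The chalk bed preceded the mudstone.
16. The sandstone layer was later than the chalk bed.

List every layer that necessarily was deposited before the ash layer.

Directly stated before the ash layer: the coal seam, the conglomerate, the shale bed, and the siltstone.
The basalt flow reaches the ash layer via the basalt flow → the siltstone → the ash layer.
The chalk bed reaches the ash layer via the chalk bed → the siltstone → the ash layer.
The mudstone reaches the ash layer via the mudstone → the siltstone → the ash layer.
No chain forces the sandstone layer ahead of the ash layer.

the basalt flow, the chalk bed, the coal seam, the conglomerate, the mudstone, the shale bed, the siltstone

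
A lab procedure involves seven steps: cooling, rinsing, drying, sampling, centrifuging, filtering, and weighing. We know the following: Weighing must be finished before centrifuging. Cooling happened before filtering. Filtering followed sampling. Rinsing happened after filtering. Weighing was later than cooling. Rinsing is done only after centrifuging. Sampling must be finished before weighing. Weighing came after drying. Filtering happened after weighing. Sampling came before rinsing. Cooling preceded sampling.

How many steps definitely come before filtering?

Directly stated before filtering: cooling, sampling, and weighing.
Drying reaches filtering via drying → weighing → filtering.
That's cooling, drying, sampling, and weighing — 4 in all.

4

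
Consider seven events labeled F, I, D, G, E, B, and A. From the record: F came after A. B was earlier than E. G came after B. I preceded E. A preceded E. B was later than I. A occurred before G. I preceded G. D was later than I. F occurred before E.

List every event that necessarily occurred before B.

Directly stated before B: I.
No chain forces G (or any of the others) ahead of B.

I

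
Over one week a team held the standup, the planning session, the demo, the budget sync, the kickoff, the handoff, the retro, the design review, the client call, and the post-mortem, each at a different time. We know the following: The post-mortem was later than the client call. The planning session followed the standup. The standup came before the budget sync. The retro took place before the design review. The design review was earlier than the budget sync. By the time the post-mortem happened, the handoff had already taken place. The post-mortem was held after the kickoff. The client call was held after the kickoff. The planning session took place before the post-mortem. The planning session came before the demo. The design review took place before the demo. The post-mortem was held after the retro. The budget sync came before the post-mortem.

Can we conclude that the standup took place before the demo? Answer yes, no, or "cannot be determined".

yes

Chain the constraints: the standup → the planning session → the demo. Each link is directly stated, so the standup comes before the demo.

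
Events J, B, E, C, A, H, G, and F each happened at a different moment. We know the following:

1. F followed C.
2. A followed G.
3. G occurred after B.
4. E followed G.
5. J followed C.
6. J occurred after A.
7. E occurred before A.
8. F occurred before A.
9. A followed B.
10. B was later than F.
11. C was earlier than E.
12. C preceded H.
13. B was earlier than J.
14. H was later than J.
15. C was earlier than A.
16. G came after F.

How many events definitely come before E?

4

Directly stated before E: C and G.
B reaches E via B → G → E.
F reaches E via F → G → E.
No chain forces J (or any of the others) ahead of E.
That's B, C, F, and G — 4 in all.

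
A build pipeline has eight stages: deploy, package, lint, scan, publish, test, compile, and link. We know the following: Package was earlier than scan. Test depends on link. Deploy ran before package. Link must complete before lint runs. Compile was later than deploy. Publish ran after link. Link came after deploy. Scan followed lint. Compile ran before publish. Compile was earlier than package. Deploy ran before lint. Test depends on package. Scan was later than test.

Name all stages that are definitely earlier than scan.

Directly stated before scan: lint, package, and test.
Compile reaches scan via compile → package → scan.
Deploy reaches scan via deploy → package → scan.
Link reaches scan via link → test → scan.

compile, deploy, link, lint, package, test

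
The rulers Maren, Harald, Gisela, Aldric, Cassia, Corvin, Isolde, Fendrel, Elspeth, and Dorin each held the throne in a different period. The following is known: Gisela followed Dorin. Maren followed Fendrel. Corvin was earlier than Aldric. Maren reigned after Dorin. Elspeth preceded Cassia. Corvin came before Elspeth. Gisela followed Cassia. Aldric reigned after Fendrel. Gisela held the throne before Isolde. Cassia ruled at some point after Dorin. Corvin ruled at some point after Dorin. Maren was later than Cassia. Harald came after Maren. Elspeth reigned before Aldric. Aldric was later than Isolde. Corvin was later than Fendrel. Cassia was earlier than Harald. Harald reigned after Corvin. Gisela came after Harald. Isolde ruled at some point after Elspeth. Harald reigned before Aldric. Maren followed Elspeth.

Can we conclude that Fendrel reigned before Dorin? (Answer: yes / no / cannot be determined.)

cannot be determined

No chain of stated constraints runs from Fendrel to Dorin, and none runs from Dorin to Fendrel either.
So the relative order of Fendrel and Dorin is not fixed by the given facts.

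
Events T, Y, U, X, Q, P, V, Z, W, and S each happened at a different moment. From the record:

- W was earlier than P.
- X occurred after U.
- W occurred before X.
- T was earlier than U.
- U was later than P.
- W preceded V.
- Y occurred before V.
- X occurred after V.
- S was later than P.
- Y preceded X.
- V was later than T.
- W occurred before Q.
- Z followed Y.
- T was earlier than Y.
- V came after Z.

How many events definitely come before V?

Directly stated before V: T, W, Y, and Z.
That's T, W, Y, and Z — 4 in all.

4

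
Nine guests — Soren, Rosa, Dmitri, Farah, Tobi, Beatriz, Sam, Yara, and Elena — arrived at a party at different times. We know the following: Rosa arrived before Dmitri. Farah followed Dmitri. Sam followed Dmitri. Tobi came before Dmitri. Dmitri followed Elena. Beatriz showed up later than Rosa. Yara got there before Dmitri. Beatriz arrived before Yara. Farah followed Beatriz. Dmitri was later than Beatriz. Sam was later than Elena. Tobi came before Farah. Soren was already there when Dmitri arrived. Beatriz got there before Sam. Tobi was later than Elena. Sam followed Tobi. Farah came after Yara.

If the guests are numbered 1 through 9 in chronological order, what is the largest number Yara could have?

Yara must come before Dmitri, Farah, and Sam — 3 guests forced after them.
Everything else can be placed before Yara in some valid order, so Yara can sit as late as position 9 − 3 = 6.

6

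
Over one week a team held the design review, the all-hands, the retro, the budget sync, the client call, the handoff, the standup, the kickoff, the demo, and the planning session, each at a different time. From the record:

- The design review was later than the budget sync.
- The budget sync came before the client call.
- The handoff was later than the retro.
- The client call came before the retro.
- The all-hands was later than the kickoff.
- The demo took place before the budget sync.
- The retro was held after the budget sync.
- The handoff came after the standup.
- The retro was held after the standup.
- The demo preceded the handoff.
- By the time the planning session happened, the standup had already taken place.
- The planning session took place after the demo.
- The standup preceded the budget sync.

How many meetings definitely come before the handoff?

5

Directly stated before the handoff: the demo, the retro, and the standup.
The budget sync reaches the handoff via the budget sync → the retro → the handoff.
The client call reaches the handoff via the client call → the retro → the handoff.
No chain forces the kickoff (or any of the others) ahead of the handoff.
That's the budget sync, the client call, the demo, the retro, and the standup — 5 in all.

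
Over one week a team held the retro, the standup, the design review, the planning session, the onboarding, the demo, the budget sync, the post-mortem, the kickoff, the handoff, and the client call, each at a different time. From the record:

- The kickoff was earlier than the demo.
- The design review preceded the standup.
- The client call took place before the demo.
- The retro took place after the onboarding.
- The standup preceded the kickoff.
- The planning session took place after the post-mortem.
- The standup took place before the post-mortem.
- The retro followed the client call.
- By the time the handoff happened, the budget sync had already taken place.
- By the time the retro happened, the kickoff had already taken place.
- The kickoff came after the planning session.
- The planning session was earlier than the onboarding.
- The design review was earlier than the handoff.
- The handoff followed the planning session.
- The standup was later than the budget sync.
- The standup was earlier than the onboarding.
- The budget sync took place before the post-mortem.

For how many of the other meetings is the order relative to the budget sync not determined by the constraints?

2

Forced after the budget sync: the demo, the handoff, the kickoff, the onboarding, the planning session, the post-mortem, the retro, and the standup.
That leaves the client call and the design review with no forced order relative to the budget sync — 2.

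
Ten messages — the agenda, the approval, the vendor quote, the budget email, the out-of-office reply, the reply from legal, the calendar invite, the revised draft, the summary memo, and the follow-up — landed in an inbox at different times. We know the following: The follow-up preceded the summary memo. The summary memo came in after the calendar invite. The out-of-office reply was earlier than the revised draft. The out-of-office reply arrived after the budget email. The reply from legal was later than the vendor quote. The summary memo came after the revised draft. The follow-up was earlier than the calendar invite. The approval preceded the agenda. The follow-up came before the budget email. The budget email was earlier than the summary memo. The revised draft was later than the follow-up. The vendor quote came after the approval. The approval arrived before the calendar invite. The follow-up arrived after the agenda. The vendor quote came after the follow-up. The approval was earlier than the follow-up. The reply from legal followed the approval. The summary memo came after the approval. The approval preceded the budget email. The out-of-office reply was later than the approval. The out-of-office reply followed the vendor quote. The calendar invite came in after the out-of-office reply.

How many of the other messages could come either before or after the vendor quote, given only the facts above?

Forced before the vendor quote: the agenda, the approval, and the follow-up; forced after the vendor quote: the calendar invite, the out-of-office reply, the reply from legal, the revised draft, and the summary memo.
That leaves the budget email with no forced order relative to the vendor quote — 1.

1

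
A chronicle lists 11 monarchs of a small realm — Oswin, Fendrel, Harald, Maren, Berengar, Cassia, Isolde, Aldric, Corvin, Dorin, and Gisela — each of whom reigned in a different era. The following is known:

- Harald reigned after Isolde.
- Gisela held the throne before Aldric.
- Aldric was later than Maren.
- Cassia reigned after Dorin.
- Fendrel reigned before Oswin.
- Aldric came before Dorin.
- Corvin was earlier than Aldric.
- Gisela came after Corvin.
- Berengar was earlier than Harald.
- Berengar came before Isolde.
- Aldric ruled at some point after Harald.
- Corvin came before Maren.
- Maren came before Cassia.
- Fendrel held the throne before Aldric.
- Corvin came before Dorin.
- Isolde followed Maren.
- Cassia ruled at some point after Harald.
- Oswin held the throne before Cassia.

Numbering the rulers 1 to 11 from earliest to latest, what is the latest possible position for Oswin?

Oswin must come before Cassia — 1 ruler forced after them.
Everything else can be placed before Oswin in some valid order, so Oswin can sit as late as position 11 − 1 = 10.

10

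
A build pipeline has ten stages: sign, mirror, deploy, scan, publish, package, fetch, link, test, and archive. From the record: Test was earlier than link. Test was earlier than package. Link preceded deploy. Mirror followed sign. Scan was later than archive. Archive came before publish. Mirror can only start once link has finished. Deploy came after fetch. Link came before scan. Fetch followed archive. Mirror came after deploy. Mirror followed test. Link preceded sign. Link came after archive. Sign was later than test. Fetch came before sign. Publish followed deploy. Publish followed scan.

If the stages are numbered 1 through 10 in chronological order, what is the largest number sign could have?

Sign must come before mirror — 1 stage forced after it.
Everything else can be placed before sign in some valid order, so sign can sit as late as position 10 − 1 = 9.

9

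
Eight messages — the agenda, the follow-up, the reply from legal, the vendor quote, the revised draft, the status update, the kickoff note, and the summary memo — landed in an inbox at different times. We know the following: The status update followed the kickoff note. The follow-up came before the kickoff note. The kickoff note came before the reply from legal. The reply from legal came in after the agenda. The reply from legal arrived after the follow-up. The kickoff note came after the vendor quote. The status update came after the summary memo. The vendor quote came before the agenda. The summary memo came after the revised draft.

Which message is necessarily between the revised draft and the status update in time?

the summary memo

Tracing the constraints gives the revised draft → the summary memo → the status update, so the summary memo sits after the revised draft and before the status update.
No other message is forced both after the revised draft and before the status update.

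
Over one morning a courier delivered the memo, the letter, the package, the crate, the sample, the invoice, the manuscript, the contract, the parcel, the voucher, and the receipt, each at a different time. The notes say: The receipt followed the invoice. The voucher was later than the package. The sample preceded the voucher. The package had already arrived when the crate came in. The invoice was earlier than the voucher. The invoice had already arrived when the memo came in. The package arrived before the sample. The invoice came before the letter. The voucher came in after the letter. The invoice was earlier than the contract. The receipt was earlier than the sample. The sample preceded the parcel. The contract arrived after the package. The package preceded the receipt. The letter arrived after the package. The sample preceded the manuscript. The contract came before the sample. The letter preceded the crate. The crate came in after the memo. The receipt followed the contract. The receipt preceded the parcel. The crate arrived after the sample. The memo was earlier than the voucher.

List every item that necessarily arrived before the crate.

Directly stated before the crate: the letter, the memo, the package, and the sample.
The contract reaches the crate via the contract → the sample → the crate.
The invoice reaches the crate via the invoice → the memo → the crate.
The receipt reaches the crate via the receipt → the sample → the crate.

the contract, the invoice, the letter, the memo, the package, the receipt, the sample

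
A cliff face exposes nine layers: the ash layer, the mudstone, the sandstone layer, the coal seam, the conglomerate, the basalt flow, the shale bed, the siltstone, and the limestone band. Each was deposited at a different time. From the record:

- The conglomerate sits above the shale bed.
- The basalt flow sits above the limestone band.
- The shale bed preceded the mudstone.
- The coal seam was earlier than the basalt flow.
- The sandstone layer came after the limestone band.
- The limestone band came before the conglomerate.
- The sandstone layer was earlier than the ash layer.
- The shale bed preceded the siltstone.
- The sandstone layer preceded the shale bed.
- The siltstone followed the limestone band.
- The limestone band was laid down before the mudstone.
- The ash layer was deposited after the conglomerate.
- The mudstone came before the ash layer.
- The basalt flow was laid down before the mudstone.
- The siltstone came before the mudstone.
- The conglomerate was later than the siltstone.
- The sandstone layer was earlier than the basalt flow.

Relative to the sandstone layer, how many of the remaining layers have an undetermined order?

1

Forced before the sandstone layer: the limestone band; forced after the sandstone layer: the ash layer, the basalt flow, the conglomerate, the mudstone, the shale bed, and the siltstone.
That leaves the coal seam with no forced order relative to the sandstone layer — 1.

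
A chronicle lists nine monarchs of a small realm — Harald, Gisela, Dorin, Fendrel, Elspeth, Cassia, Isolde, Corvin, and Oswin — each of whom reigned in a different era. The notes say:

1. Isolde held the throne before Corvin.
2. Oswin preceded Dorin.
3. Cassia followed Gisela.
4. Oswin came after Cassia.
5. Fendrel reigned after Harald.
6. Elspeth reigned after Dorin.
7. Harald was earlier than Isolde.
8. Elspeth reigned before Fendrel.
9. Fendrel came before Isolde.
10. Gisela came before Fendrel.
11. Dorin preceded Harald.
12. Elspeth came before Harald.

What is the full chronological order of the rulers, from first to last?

Gisela, Cassia, Oswin, Dorin, Elspeth, Harald, Fendrel, Isolde, Corvin

The constraints fix every adjacent pair, so only one ordering works:
Gisela → Cassia → Oswin → Dorin → Elspeth → Harald → Fendrel → Isolde → Corvin.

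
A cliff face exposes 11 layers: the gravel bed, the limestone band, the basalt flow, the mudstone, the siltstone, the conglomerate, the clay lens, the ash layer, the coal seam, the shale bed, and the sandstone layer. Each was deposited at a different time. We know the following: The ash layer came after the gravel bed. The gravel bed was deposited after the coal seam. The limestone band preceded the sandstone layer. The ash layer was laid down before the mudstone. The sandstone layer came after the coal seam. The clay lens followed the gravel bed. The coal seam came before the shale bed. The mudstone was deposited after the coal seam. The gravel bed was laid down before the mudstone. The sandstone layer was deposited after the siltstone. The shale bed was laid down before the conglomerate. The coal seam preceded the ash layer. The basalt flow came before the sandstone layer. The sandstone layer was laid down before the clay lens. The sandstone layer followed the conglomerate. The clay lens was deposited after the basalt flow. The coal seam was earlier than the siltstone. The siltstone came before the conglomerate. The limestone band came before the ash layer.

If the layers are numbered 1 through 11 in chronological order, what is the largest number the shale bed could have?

8

The shale bed must come before the clay lens, the conglomerate, and the sandstone layer — 3 layers forced after it.
Everything else can be placed before the shale bed in some valid order, so the shale bed can sit as late as position 11 − 3 = 8.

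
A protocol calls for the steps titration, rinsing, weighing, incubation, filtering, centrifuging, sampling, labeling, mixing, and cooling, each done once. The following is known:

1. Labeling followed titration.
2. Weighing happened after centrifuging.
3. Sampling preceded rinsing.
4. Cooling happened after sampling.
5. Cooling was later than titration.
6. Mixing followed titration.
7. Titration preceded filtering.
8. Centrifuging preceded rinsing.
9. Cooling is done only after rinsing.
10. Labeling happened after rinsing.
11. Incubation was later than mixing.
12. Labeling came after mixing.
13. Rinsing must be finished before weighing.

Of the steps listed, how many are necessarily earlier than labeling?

Directly stated before labeling: mixing, rinsing, and titration.
Centrifuging reaches labeling via centrifuging → rinsing → labeling.
Sampling reaches labeling via sampling → rinsing → labeling.
No chain forces filtering (or any of the others) ahead of labeling.
That's centrifuging, mixing, rinsing, sampling, and titration — 5 in all.

5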